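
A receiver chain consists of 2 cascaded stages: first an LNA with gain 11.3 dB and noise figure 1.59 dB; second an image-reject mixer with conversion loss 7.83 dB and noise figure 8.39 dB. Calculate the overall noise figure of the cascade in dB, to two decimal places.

2.74 dB

Convert to linear (a loss of L dB is a gain of −L dB): F_i = 10^(NF_i/10), G_i = 10^(G_i,dB/10)
  Stage 1: F_1 = 10^(1.59/10) = 1.442, G_1 = 10^(11.3/10) = 13.49
  Stage 2: F_2 = 10^(8.39/10) = 6.902, G_2 = 10^(−7.83/10) = 0.1648
Friis cascade:
  F = 1.442 + (6.902 − 1)/13.49 = 1.880
NF = 10 log₁₀(1.880) = 2.74 dB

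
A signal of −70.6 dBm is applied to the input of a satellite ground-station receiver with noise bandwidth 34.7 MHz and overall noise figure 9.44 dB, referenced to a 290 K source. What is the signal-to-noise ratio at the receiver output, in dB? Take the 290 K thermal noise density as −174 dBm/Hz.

18.6 dB

Noise floor: N = −174 + 10 log₁₀(B) + NF
10 log₁₀(3.47×10⁷) = 75.4 dB
N = −174 + 75.4 + 9.44 = −89.16 dBm
SNR = P_sig − N = −70.6 − (−89.16) = 18.56 dB → 18.6 dB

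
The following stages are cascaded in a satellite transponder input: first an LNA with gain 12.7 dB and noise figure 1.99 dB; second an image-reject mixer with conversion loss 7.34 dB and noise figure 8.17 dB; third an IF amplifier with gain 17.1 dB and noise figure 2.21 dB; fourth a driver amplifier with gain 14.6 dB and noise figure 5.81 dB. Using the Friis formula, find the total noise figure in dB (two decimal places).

3.20 dB

Convert to linear (a loss of L dB is a gain of −L dB): F_i = 10^(NF_i/10), G_i = 10^(G_i,dB/10)
  Stage 1: F_1 = 10^(1.99/10) = 1.581, G_1 = 10^(12.7/10) = 18.62
  Stage 2: F_2 = 10^(8.17/10) = 6.561, G_2 = 10^(−7.34/10) = 0.1845
  Stage 3: F_3 = 10^(2.21/10) = 1.663, G_3 = 10^(17.1/10) = 51.29
  Stage 4: F_4 = 10^(5.81/10) = 3.811, G_4 = 10^(14.6/10) = 28.84
Friis cascade:
  F = 1.581 + (6.561 − 1)/18.62 + (1.663 − 1)/3.436 + (3.811 − 1)/176.2 = 2.089
NF = 10 log₁₀(2.089) = 3.20 dB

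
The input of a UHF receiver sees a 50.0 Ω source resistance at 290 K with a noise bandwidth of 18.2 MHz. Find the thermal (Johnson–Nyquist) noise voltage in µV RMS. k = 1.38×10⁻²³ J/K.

3.82 µV

V_n = √(4kTRB)
4kTRB = 4 × 1.38×10⁻²³ × 290 × 5.00×10¹ × 1.82×10⁷ = 1.46×10⁻¹¹ V²
V_n = √(1.46×10⁻¹¹) = 3.82×10⁻⁶ V = 3.82 µV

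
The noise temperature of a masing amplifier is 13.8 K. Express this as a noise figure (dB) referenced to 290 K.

0.202 dB

F = 1 + T_e/T₀ = 1 + 13.8/290 = 1.04759
NF = 10 log₁₀(1.04759) = 0.202 dB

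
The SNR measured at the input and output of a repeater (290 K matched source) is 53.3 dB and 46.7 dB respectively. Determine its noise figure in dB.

NF (dB) = SNR_in(dB) − SNR_out(dB) when the source is at T₀
NF = 53.3 − 46.7 = 6.6 dB

6.6 dB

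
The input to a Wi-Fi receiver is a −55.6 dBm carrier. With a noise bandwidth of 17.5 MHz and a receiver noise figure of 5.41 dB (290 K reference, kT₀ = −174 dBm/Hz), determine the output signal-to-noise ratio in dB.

40.6 dB

Noise floor: N = −174 + 10 log₁₀(B) + NF
10 log₁₀(1.75×10⁷) = 72.43 dB
N = −174 + 72.43 + 5.41 = −96.16 dBm
SNR = P_sig − N = −55.6 − (−96.16) = 40.56 dB → 40.6 dB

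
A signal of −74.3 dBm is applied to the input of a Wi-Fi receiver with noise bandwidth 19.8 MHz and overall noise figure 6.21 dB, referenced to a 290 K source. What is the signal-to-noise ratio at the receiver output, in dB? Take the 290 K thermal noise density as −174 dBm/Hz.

Noise floor: N = −174 + 10 log₁₀(B) + NF
10 log₁₀(1.98×10⁷) = 72.97 dB
N = −174 + 72.97 + 6.21 = −94.82 dBm
SNR = P_sig − N = −74.3 − (−94.82) = 20.52 dB → 20.5 dB

20.5 dB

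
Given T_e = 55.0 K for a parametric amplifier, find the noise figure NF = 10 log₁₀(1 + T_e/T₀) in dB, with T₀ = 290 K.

0.754 dB

F = 1 + T_e/T₀ = 1 + 55.0/290 = 1.18966
NF = 10 log₁₀(1.18966) = 0.754 dB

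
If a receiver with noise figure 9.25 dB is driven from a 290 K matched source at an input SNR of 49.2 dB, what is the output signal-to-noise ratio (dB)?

39.95 dB

By definition F = SNR_in/SNR_out, so in dB: SNR_out = SNR_in − NF
SNR_out = 49.2 − 9.25 = 39.95 dB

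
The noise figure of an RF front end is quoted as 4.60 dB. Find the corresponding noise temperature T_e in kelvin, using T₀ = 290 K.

F = 10^(4.60/10) = 2.88403
T_e = (F − 1)·T₀ = (2.88403 − 1) × 290 = 546 K

546 K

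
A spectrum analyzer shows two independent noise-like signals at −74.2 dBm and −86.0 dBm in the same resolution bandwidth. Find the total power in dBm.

Convert to linear, add, convert back:
P₁ = 3.80×10⁻¹¹ W, P₂ = 2.51×10⁻¹² W
P_tot = 4.05×10⁻¹¹ W → 10 log₁₀(P_tot / 10⁻³) = −73.9 dBm

−73.9 dBm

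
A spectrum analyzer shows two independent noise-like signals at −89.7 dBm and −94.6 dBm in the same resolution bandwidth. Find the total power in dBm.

Convert to linear, add, convert back:
P₁ = 1.07×10⁻¹² W, P₂ = 3.47×10⁻¹³ W
P_tot = 1.42×10⁻¹² W → 10 log₁₀(P_tot / 10⁻³) = −88.5 dBm

−88.5 dBm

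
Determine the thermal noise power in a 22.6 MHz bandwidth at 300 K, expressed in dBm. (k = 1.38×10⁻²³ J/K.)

P_n = kTB = 1.38×10⁻²³ × 300 × 2.26×10⁷ = 9.36×10⁻¹⁴ W
In dBm: 10 log₁₀(9.36×10⁻¹⁴ / 10⁻³) = −100.3 dBm

−100.3 dBm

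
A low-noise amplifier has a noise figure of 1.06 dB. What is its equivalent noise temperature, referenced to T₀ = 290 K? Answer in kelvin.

F = 10^(1.06/10) = 1.27644
T_e = (F − 1)·T₀ = (1.27644 − 1) × 290 = 80.2 K

80.2 K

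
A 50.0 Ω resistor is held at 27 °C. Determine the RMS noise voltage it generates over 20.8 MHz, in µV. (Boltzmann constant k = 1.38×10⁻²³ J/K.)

T = 27 °C + 273.15 = 300.15 K
V_n = √(4kTRB)
4kTRB = 4 × 1.38×10⁻²³ × 300.15 × 5.00×10¹ × 2.08×10⁷ = 1.72×10⁻¹¹ V²
V_n = √(1.72×10⁻¹¹) = 4.15×10⁻⁶ V = 4.15 µV

4.15 µV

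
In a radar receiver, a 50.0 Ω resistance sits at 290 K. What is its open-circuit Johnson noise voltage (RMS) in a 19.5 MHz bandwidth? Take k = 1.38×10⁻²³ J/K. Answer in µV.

3.95 µV

V_n = √(4kTRB)
4kTRB = 4 × 1.38×10⁻²³ × 290 × 5.00×10¹ × 1.95×10⁷ = 1.56×10⁻¹¹ V²
V_n = √(1.56×10⁻¹¹) = 3.95×10⁻⁶ V = 3.95 µV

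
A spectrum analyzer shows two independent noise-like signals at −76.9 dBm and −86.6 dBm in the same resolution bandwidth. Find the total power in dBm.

Convert to linear, add, convert back:
P₁ = 2.04×10⁻¹¹ W, P₂ = 2.19×10⁻¹² W
P_tot = 2.26×10⁻¹¹ W → 10 log₁₀(P_tot / 10⁻³) = −76.5 dBm

−76.5 dBm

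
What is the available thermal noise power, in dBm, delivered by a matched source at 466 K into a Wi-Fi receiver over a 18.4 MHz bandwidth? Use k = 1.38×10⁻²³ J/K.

−99.3 dBm

P_n = kTB = 1.38×10⁻²³ × 466 × 1.84×10⁷ = 1.18×10⁻¹³ W
In dBm: 10 log₁₀(1.18×10⁻¹³ / 10⁻³) = −99.3 dBm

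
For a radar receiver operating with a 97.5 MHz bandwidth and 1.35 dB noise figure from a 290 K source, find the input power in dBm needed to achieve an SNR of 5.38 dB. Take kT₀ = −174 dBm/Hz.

Sensitivity = −174 + 10 log₁₀(B) + NF + SNR_min
= −174 + 79.89 + 1.35 + 5.38
= −87.38 dBm → −87.4 dBm

−87.4 dBm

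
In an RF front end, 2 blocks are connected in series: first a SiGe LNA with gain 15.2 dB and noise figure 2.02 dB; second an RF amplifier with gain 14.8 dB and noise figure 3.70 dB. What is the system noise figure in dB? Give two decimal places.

Convert to linear (a loss of L dB is a gain of −L dB): F_i = 10^(NF_i/10), G_i = 10^(G_i,dB/10)
  Stage 1: F_1 = 10^(2.02/10) = 1.592, G_1 = 10^(15.2/10) = 33.11
  Stage 2: F_2 = 10^(3.70/10) = 2.344, G_2 = 10^(14.8/10) = 30.20
Friis cascade:
  F = 1.592 + (2.344 − 1)/33.11 = 1.633
NF = 10 log₁₀(1.633) = 2.13 dB

2.13 dB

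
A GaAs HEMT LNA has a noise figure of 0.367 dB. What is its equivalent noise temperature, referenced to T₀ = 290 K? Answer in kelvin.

F = 10^(0.367/10) = 1.08818
T_e = (F − 1)·T₀ = (1.08818 − 1) × 290 = 25.6 K

25.6 K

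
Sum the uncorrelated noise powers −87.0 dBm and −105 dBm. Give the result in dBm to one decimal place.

Convert to linear, add, convert back:
P₁ = 2.00×10⁻¹² W, P₂ = 3.16×10⁻¹⁴ W
P_tot = 2.03×10⁻¹² W → 10 log₁₀(P_tot / 10⁻³) = −86.9 dBm

−86.9 dBm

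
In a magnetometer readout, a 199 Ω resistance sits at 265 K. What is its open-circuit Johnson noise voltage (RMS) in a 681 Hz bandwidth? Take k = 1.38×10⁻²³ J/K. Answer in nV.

44.5 nV

V_n = √(4kTRB)
4kTRB = 4 × 1.38×10⁻²³ × 265 × 1.99×10² × 6.81×10² = 1.98×10⁻¹⁵ V²
V_n = √(1.98×10⁻¹⁵) = 4.45×10⁻⁸ V = 44.5 nV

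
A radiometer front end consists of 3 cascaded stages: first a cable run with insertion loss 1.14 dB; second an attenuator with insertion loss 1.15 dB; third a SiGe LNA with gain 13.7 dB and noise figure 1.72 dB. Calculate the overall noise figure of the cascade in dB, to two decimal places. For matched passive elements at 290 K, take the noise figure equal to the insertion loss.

Convert to linear (a loss of L dB is a gain of −L dB): F_i = 10^(NF_i/10), G_i = 10^(G_i,dB/10)
  Stage 1: F_1 = 10^(1.14/10) = 1.300, G_1 = 10^(−1.14/10) = 0.7691
  Stage 2: F_2 = 10^(1.15/10) = 1.303, G_2 = 10^(−1.15/10) = 0.7674
  Stage 3: F_3 = 10^(1.72/10) = 1.486, G_3 = 10^(13.7/10) = 23.44
Friis cascade:
  F = 1.300 + (1.303 − 1)/0.7691 + (1.486 − 1)/0.5902 = 2.518
NF = 10 log₁₀(2.518) = 4.01 dB

4.01 dB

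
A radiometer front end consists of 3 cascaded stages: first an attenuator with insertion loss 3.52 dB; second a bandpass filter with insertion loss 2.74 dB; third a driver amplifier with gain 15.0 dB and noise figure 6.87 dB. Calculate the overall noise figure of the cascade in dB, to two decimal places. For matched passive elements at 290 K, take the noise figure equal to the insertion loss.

Convert to linear (a loss of L dB is a gain of −L dB): F_i = 10^(NF_i/10), G_i = 10^(G_i,dB/10)
  Stage 1: F_1 = 10^(3.52/10) = 2.249, G_1 = 10^(−3.52/10) = 0.4446
  Stage 2: F_2 = 10^(2.74/10) = 1.879, G_2 = 10^(−2.74/10) = 0.5321
  Stage 3: F_3 = 10^(6.87/10) = 4.864, G_3 = 10^(15.0/10) = 31.62
Friis cascade:
  F = 2.249 + (1.879 − 1)/0.4446 + (4.864 − 1)/0.2366 = 20.56
NF = 10 log₁₀(20.56) = 13.13 dB

13.13 dB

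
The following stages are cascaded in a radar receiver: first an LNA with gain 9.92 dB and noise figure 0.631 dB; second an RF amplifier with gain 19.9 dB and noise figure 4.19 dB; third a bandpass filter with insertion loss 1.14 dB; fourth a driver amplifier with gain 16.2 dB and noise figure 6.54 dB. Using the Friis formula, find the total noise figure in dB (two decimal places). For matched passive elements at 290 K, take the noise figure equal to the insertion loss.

1.23 dB

Convert to linear (a loss of L dB is a gain of −L dB): F_i = 10^(NF_i/10), G_i = 10^(G_i,dB/10)
  Stage 1: F_1 = 10^(0.631/10) = 1.156, G_1 = 10^(9.92/10) = 9.817
  Stage 2: F_2 = 10^(4.19/10) = 2.624, G_2 = 10^(19.9/10) = 97.72
  Stage 3: F_3 = 10^(1.14/10) = 1.300, G_3 = 10^(−1.14/10) = 0.7691
  Stage 4: F_4 = 10^(6.54/10) = 4.508, G_4 = 10^(16.2/10) = 41.69
Friis cascade:
  F = 1.156 + (2.624 − 1)/9.817 + (1.300 − 1)/959.4 + (4.508 − 1)/737.9 = 1.327
NF = 10 log₁₀(1.327) = 1.23 dB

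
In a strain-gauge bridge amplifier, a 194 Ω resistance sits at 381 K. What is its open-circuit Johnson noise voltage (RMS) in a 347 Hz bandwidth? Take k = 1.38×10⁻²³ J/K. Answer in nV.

V_n = √(4kTRB)
4kTRB = 4 × 1.38×10⁻²³ × 381 × 1.94×10² × 3.47×10² = 1.42×10⁻¹⁵ V²
V_n = √(1.42×10⁻¹⁵) = 3.76×10⁻⁸ V = 37.6 nV

37.6 nV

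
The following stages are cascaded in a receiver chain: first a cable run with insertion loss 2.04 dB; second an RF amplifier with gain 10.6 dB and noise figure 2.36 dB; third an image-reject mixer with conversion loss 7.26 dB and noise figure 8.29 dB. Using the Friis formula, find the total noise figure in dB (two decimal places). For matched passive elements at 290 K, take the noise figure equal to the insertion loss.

Convert to linear (a loss of L dB is a gain of −L dB): F_i = 10^(NF_i/10), G_i = 10^(G_i,dB/10)
  Stage 1: F_1 = 10^(2.04/10) = 1.600, G_1 = 10^(−2.04/10) = 0.6252
  Stage 2: F_2 = 10^(2.36/10) = 1.722, G_2 = 10^(10.6/10) = 11.48
  Stage 3: F_3 = 10^(8.29/10) = 6.745, G_3 = 10^(−7.26/10) = 0.1879
Friis cascade:
  F = 1.600 + (1.722 − 1)/0.6252 + (6.745 − 1)/7.178 = 3.555
NF = 10 log₁₀(3.555) = 5.51 dB

5.51 dB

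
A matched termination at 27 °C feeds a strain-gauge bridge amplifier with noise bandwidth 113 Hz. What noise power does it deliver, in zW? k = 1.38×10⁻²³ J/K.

T = 27 °C + 273.15 = 300.15 K
P_n = kTB = 1.38×10⁻²³ × 300.15 × 1.13×10² = 4.68×10⁻¹⁹ W = 468 zW

468 zW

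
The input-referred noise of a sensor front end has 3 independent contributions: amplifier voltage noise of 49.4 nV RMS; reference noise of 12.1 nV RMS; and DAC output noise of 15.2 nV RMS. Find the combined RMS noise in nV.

Uncorrelated sources add in power (mean-square): V_tot = √(ΣV_i²)
V_tot = √[(4.94×10⁻⁸)² + (1.21×10⁻⁸)² + (1.52×10⁻⁸)²] = 5.31×10⁻⁸ V = 53.1 nV

53.1 nV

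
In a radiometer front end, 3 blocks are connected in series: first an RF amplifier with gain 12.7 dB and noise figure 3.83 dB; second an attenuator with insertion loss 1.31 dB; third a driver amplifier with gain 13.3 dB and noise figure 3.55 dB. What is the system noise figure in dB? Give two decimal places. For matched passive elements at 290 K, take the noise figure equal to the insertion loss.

Convert to linear (a loss of L dB is a gain of −L dB): F_i = 10^(NF_i/10), G_i = 10^(G_i,dB/10)
  Stage 1: F_1 = 10^(3.83/10) = 2.415, G_1 = 10^(12.7/10) = 18.62
  Stage 2: F_2 = 10^(1.31/10) = 1.352, G_2 = 10^(−1.31/10) = 0.7396
  Stage 3: F_3 = 10^(3.55/10) = 2.265, G_3 = 10^(13.3/10) = 21.38
Friis cascade:
  F = 2.415 + (1.352 − 1)/18.62 + (2.265 − 1)/13.77 = 2.526
NF = 10 log₁₀(2.526) = 4.02 dB

4.02 dB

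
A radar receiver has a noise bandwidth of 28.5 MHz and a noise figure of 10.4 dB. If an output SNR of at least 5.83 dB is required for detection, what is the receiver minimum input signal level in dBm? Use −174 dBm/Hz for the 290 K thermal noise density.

−83.2 dBm

Sensitivity = −174 + 10 log₁₀(B) + NF + SNR_min
= −174 + 74.55 + 10.4 + 5.83
= −83.22 dBm → −83.2 dBm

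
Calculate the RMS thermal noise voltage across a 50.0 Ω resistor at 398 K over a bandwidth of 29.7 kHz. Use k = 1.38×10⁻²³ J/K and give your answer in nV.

V_n = √(4kTRB)
4kTRB = 4 × 1.38×10⁻²³ × 398 × 5.00×10¹ × 2.97×10⁴ = 3.26×10⁻¹⁴ V²
V_n = √(3.26×10⁻¹⁴) = 1.81×10⁻⁷ V = 181 nV

181 nV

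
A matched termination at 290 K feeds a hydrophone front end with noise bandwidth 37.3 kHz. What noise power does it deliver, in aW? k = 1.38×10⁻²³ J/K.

149 aW

P_n = kTB = 1.38×10⁻²³ × 290 × 3.73×10⁴ = 1.49×10⁻¹⁶ W = 149 aW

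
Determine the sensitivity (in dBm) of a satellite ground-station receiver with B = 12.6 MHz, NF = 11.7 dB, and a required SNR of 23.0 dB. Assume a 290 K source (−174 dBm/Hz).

Sensitivity = −174 + 10 log₁₀(B) + NF + SNR_min
= −174 + 71 + 11.7 + 23.0
= −68.3 dBm → −68.3 dBm

−68.3 dBm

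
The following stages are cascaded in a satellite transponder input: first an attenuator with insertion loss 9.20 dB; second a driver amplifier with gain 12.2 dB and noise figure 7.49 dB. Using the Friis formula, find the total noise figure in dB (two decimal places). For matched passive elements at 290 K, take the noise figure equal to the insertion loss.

16.69 dB

Convert to linear (a loss of L dB is a gain of −L dB): F_i = 10^(NF_i/10), G_i = 10^(G_i,dB/10)
  Stage 1: F_1 = 10^(9.20/10) = 8.318, G_1 = 10^(−9.20/10) = 0.1202
  Stage 2: F_2 = 10^(7.49/10) = 5.610, G_2 = 10^(12.2/10) = 16.60
Friis cascade:
  F = 8.318 + (5.610 − 1)/0.1202 = 46.67
NF = 10 log₁₀(46.67) = 16.69 dB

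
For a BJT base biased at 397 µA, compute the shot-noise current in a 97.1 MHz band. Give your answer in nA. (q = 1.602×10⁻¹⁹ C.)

I_n = √(2qI·B)
2qI·B = 2 × 1.602×10⁻¹⁹ × 3.97×10⁻⁴ × 9.71×10⁷ = 1.24×10⁻¹⁴ A²
I_n = √(1.24×10⁻¹⁴) = 1.11×10⁻⁷ A = 111 nA

111 nA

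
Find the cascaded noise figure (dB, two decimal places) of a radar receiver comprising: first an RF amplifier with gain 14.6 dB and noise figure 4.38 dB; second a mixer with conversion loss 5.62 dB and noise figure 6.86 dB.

4.59 dB

Convert to linear (a loss of L dB is a gain of −L dB): F_i = 10^(NF_i/10), G_i = 10^(G_i,dB/10)
  Stage 1: F_1 = 10^(4.38/10) = 2.742, G_1 = 10^(14.6/10) = 28.84
  Stage 2: F_2 = 10^(6.86/10) = 4.853, G_2 = 10^(−5.62/10) = 0.2742
Friis cascade:
  F = 2.742 + (4.853 − 1)/28.84 = 2.875
NF = 10 log₁₀(2.875) = 4.59 dB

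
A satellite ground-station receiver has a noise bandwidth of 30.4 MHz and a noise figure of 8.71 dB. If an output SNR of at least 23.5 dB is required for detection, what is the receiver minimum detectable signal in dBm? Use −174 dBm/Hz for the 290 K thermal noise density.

Sensitivity = −174 + 10 log₁₀(B) + NF + SNR_min
= −174 + 74.83 + 8.71 + 23.5
= −66.96 dBm → −67.0 dBm

−67.0 dBm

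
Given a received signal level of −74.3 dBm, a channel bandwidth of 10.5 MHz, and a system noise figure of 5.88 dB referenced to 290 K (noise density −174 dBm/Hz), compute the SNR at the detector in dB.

Noise floor: N = −174 + 10 log₁₀(B) + NF
10 log₁₀(1.05×10⁷) = 70.21 dB
N = −174 + 70.21 + 5.88 = −97.91 dBm
SNR = P_sig − N = −74.3 − (−97.91) = 23.61 dB → 23.6 dB

23.6 dB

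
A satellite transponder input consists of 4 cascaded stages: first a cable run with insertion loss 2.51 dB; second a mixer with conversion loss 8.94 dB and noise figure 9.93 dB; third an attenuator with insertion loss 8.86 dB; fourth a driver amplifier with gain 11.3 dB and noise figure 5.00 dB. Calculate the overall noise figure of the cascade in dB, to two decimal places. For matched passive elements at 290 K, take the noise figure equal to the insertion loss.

Convert to linear (a loss of L dB is a gain of −L dB): F_i = 10^(NF_i/10), G_i = 10^(G_i,dB/10)
  Stage 1: F_1 = 10^(2.51/10) = 1.782, G_1 = 10^(−2.51/10) = 0.5610
  Stage 2: F_2 = 10^(9.93/10) = 9.840, G_2 = 10^(−8.94/10) = 0.1276
  Stage 3: F_3 = 10^(8.86/10) = 7.691, G_3 = 10^(−8.86/10) = 0.1300
  Stage 4: F_4 = 10^(5.00/10) = 3.162, G_4 = 10^(11.3/10) = 13.49
Friis cascade:
  F = 1.782 + (9.840 − 1)/0.5610 + (7.691 − 1)/0.07161 + (3.162 − 1)/0.009311 = 343.2
NF = 10 log₁₀(343.2) = 25.36 dB

25.36 dB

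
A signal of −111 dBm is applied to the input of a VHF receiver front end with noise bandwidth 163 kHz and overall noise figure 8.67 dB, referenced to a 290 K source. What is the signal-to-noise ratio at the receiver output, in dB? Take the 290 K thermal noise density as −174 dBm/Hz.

Noise floor: N = −174 + 10 log₁₀(B) + NF
10 log₁₀(1.63×10⁵) = 52.12 dB
N = −174 + 52.12 + 8.67 = −113.21 dBm
SNR = P_sig − N = −111 − (−113.21) = 2.21 dB → 2.2 dB

2.2 dB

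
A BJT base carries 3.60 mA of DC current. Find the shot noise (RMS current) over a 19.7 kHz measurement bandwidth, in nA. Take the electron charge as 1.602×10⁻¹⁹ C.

I_n = √(2qI·B)
2qI·B = 2 × 1.602×10⁻¹⁹ × 3.60×10⁻³ × 1.97×10⁴ = 2.27×10⁻¹⁷ A²
I_n = √(2.27×10⁻¹⁷) = 4.77×10⁻⁹ A = 4.77 nA

4.77 nA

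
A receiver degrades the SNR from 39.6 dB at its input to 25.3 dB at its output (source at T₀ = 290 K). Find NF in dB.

NF (dB) = SNR_in(dB) − SNR_out(dB) when the source is at T₀
NF = 39.6 − 25.3 = 14.3 dB

14.3 dB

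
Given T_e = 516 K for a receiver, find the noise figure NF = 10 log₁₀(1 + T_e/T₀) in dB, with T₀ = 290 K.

4.44 dB

F = 1 + T_e/T₀ = 1 + 516/290 = 2.77931
NF = 10 log₁₀(2.77931) = 4.44 dB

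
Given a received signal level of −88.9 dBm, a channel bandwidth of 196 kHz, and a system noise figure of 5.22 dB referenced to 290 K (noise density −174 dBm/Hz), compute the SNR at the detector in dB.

Noise floor: N = −174 + 10 log₁₀(B) + NF
10 log₁₀(1.96×10⁵) = 52.92 dB
N = −174 + 52.92 + 5.22 = −115.86 dBm
SNR = P_sig − N = −88.9 − (−115.86) = 26.96 dB → 27.0 dB

27.0 dB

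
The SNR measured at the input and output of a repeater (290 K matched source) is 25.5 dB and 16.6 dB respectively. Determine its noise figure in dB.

NF (dB) = SNR_in(dB) − SNR_out(dB) when the source is at T₀
NF = 25.5 − 16.6 = 8.9 dB

8.9 dB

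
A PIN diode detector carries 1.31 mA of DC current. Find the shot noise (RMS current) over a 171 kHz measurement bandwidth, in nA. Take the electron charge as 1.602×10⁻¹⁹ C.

8.47 nA

I_n = √(2qI·B)
2qI·B = 2 × 1.602×10⁻¹⁹ × 1.31×10⁻³ × 1.71×10⁵ = 7.18×10⁻¹⁷ A²
I_n = √(7.18×10⁻¹⁷) = 8.47×10⁻⁹ A = 8.47 nA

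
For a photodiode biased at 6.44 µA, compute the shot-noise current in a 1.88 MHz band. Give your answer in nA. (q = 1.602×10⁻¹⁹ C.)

1.97 nA

I_n = √(2qI·B)
2qI·B = 2 × 1.602×10⁻¹⁹ × 6.44×10⁻⁶ × 1.88×10⁶ = 3.88×10⁻¹⁸ A²
I_n = √(3.88×10⁻¹⁸) = 1.97×10⁻⁹ A = 1.97 nA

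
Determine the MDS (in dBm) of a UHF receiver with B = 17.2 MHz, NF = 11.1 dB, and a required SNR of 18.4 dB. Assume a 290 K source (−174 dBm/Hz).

−72.1 dBm

Sensitivity = −174 + 10 log₁₀(B) + NF + SNR_min
= −174 + 72.36 + 11.1 + 18.4
= −72.14 dBm → −72.1 dBm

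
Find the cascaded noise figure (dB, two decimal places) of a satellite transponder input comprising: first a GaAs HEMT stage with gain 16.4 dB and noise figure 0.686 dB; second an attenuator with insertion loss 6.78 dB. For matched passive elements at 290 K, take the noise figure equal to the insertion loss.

Convert to linear (a loss of L dB is a gain of −L dB): F_i = 10^(NF_i/10), G_i = 10^(G_i,dB/10)
  Stage 1: F_1 = 10^(0.686/10) = 1.171, G_1 = 10^(16.4/10) = 43.65
  Stage 2: F_2 = 10^(6.78/10) = 4.764, G_2 = 10^(−6.78/10) = 0.2099
Friis cascade:
  F = 1.171 + (4.764 − 1)/43.65 = 1.257
NF = 10 log₁₀(1.257) = 0.99 dB

0.99 dB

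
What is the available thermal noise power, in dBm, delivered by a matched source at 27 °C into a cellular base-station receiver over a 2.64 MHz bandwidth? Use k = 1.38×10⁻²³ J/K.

−109.6 dBm

T = 27 °C + 273.15 = 300.15 K
P_n = kTB = 1.38×10⁻²³ × 300.15 × 2.64×10⁶ = 1.09×10⁻¹⁴ W
In dBm: 10 log₁₀(1.09×10⁻¹⁴ / 10⁻³) = −109.6 dBm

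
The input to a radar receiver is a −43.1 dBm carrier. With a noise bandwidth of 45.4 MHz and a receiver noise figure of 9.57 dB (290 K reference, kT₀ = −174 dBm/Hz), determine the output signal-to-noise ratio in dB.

44.8 dB

Noise floor: N = −174 + 10 log₁₀(B) + NF
10 log₁₀(4.54×10⁷) = 76.57 dB
N = −174 + 76.57 + 9.57 = −87.86 dBm
SNR = P_sig − N = −43.1 − (−87.86) = 44.76 dB → 44.8 dB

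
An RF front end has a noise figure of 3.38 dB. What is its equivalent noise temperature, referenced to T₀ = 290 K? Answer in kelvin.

F = 10^(3.38/10) = 2.17771
T_e = (F − 1)·T₀ = (2.17771 − 1) × 290 = 342 K

342 K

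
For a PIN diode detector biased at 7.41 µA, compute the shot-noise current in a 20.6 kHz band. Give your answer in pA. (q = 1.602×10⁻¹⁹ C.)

221 pA

I_n = √(2qI·B)
2qI·B = 2 × 1.602×10⁻¹⁹ × 7.41×10⁻⁶ × 2.06×10⁴ = 4.89×10⁻²⁰ A²
I_n = √(4.89×10⁻²⁰) = 2.21×10⁻¹⁰ A = 221 pA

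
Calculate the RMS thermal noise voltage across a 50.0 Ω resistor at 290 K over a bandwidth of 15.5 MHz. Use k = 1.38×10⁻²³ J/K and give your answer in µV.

V_n = √(4kTRB)
4kTRB = 4 × 1.38×10⁻²³ × 290 × 5.00×10¹ × 1.55×10⁷ = 1.24×10⁻¹¹ V²
V_n = √(1.24×10⁻¹¹) = 3.52×10⁻⁶ V = 3.52 µV

3.52 µV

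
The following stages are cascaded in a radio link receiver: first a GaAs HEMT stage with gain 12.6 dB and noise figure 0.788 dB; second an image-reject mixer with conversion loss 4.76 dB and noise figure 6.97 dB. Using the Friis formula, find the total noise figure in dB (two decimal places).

1.52 dB

Convert to linear (a loss of L dB is a gain of −L dB): F_i = 10^(NF_i/10), G_i = 10^(G_i,dB/10)
  Stage 1: F_1 = 10^(0.788/10) = 1.199, G_1 = 10^(12.6/10) = 18.20
  Stage 2: F_2 = 10^(6.97/10) = 4.977, G_2 = 10^(−4.76/10) = 0.3342
Friis cascade:
  F = 1.199 + (4.977 − 1)/18.20 = 1.418
NF = 10 log₁₀(1.418) = 1.52 dB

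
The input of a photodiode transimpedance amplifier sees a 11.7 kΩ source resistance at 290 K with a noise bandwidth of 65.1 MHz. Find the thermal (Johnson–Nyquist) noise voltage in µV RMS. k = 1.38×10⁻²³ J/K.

110 µV

V_n = √(4kTRB)
4kTRB = 4 × 1.38×10⁻²³ × 290 × 1.17×10⁴ × 6.51×10⁷ = 1.22×10⁻⁸ V²
V_n = √(1.22×10⁻⁸) = 1.10×10⁻⁴ V = 110 µV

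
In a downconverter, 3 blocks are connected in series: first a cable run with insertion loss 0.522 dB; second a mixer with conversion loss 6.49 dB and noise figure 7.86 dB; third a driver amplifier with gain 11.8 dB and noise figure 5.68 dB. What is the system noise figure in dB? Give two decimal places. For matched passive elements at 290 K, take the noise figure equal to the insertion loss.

Convert to linear (a loss of L dB is a gain of −L dB): F_i = 10^(NF_i/10), G_i = 10^(G_i,dB/10)
  Stage 1: F_1 = 10^(0.522/10) = 1.128, G_1 = 10^(−0.522/10) = 0.8867
  Stage 2: F_2 = 10^(7.86/10) = 6.109, G_2 = 10^(−6.49/10) = 0.2244
  Stage 3: F_3 = 10^(5.68/10) = 3.698, G_3 = 10^(11.8/10) = 15.14
Friis cascade:
  F = 1.128 + (6.109 − 1)/0.8867 + (3.698 − 1)/0.1990 = 20.45
NF = 10 log₁₀(20.45) = 13.11 dB

13.11 dB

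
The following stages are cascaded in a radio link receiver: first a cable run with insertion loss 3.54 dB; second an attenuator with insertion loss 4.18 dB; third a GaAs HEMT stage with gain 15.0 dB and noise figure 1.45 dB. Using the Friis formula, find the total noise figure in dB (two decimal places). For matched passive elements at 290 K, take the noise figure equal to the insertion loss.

9.17 dB

Convert to linear (a loss of L dB is a gain of −L dB): F_i = 10^(NF_i/10), G_i = 10^(G_i,dB/10)
  Stage 1: F_1 = 10^(3.54/10) = 2.259, G_1 = 10^(−3.54/10) = 0.4426
  Stage 2: F_2 = 10^(4.18/10) = 2.618, G_2 = 10^(−4.18/10) = 0.3819
  Stage 3: F_3 = 10^(1.45/10) = 1.396, G_3 = 10^(15.0/10) = 31.62
Friis cascade:
  F = 2.259 + (2.618 − 1)/0.4426 + (1.396 − 1)/0.1690 = 8.260
NF = 10 log₁₀(8.260) = 9.17 dB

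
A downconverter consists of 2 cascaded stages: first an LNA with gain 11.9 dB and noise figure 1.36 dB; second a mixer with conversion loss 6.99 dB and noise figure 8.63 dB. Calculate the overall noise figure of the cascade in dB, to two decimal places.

Convert to linear (a loss of L dB is a gain of −L dB): F_i = 10^(NF_i/10), G_i = 10^(G_i,dB/10)
  Stage 1: F_1 = 10^(1.36/10) = 1.368, G_1 = 10^(11.9/10) = 15.49
  Stage 2: F_2 = 10^(8.63/10) = 7.295, G_2 = 10^(−6.99/10) = 0.2000
Friis cascade:
  F = 1.368 + (7.295 − 1)/15.49 = 1.774
NF = 10 log₁₀(1.774) = 2.49 dB

2.49 dB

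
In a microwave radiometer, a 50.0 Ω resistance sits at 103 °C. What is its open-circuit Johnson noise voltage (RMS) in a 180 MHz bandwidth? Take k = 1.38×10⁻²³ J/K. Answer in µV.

13.7 µV

T = 103 °C + 273.15 = 376.15 K
V_n = √(4kTRB)
4kTRB = 4 × 1.38×10⁻²³ × 376.15 × 5.00×10¹ × 1.80×10⁸ = 1.87×10⁻¹⁰ V²
V_n = √(1.87×10⁻¹⁰) = 1.37×10⁻⁵ V = 13.7 µV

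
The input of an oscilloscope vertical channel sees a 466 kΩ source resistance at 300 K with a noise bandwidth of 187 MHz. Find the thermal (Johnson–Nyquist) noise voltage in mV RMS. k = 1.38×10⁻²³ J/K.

V_n = √(4kTRB)
4kTRB = 4 × 1.38×10⁻²³ × 300 × 4.66×10⁵ × 1.87×10⁸ = 1.44×10⁻⁶ V²
V_n = √(1.44×10⁻⁶) = 1.20×10⁻³ V = 1.20 mV

1.20 mV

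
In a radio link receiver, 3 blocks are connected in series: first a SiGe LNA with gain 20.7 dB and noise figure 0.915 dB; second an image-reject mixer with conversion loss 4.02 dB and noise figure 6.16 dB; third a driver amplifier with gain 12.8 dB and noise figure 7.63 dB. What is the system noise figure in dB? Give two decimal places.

1.35 dB

Convert to linear (a loss of L dB is a gain of −L dB): F_i = 10^(NF_i/10), G_i = 10^(G_i,dB/10)
  Stage 1: F_1 = 10^(0.915/10) = 1.235, G_1 = 10^(20.7/10) = 117.5
  Stage 2: F_2 = 10^(6.16/10) = 4.130, G_2 = 10^(−4.02/10) = 0.3963
  Stage 3: F_3 = 10^(7.63/10) = 5.794, G_3 = 10^(12.8/10) = 19.05
Friis cascade:
  F = 1.235 + (4.130 − 1)/117.5 + (5.794 − 1)/46.56 = 1.364
NF = 10 log₁₀(1.364) = 1.35 dB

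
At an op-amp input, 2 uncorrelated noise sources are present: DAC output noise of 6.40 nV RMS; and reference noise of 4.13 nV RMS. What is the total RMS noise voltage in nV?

7.62 nV

Uncorrelated sources add in power (mean-square): V_tot = √(ΣV_i²)
V_tot = √[(6.40×10⁻⁹)² + (4.13×10⁻⁹)²] = 7.62×10⁻⁹ V = 7.62 nV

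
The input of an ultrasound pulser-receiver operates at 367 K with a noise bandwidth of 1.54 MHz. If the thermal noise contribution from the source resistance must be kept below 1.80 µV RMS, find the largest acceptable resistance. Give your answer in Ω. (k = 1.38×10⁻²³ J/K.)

104 Ω

Johnson–Nyquist: V_n = √(4kTRB) ⇒ R = V_n² / (4kTB)
4kTB = 4 × 1.38×10⁻²³ × 367 × 1.54×10⁶ = 3.12×10⁻¹⁴
R = (1.80×10⁻⁶)² / 3.12×10⁻¹⁴ = 1.04×10² Ω = 104 Ω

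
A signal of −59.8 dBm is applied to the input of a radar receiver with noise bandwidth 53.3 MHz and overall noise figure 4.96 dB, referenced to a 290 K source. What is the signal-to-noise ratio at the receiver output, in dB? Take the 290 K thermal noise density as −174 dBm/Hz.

32.0 dB

Noise floor: N = −174 + 10 log₁₀(B) + NF
10 log₁₀(5.33×10⁷) = 77.27 dB
N = −174 + 77.27 + 4.96 = −91.77 dBm
SNR = P_sig − N = −59.8 − (−91.77) = 31.97 dB → 32.0 dB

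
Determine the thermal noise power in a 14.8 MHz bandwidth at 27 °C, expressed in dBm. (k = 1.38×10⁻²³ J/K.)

−102.1 dBm

T = 27 °C + 273.15 = 300.15 K
P_n = kTB = 1.38×10⁻²³ × 300.15 × 1.48×10⁷ = 6.13×10⁻¹⁴ W
In dBm: 10 log₁₀(6.13×10⁻¹⁴ / 10⁻³) = −102.1 dBm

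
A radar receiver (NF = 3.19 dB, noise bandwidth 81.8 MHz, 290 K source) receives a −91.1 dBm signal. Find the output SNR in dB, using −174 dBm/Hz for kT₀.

0.6 dB

Noise floor: N = −174 + 10 log₁₀(B) + NF
10 log₁₀(8.18×10⁷) = 79.13 dB
N = −174 + 79.13 + 3.19 = −91.68 dBm
SNR = P_sig − N = −91.1 − (−91.68) = 0.58 dB → 0.6 dB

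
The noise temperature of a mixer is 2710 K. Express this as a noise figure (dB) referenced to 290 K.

F = 1 + T_e/T₀ = 1 + 2710/290 = 10.3448
NF = 10 log₁₀(10.3448) = 10.15 dB

10.15 dB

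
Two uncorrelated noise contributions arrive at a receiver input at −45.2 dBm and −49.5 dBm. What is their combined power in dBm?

−43.8 dBm

Convert to linear, add, convert back:
P₁ = 3.02×10⁻⁸ W, P₂ = 1.12×10⁻⁸ W
P_tot = 4.14×10⁻⁸ W → 10 log₁₀(P_tot / 10⁻³) = −43.8 dBm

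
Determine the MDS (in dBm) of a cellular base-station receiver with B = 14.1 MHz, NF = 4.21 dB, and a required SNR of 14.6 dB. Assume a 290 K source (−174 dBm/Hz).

−83.7 dBm

Sensitivity = −174 + 10 log₁₀(B) + NF + SNR_min
= −174 + 71.49 + 4.21 + 14.6
= −83.70 dBm → −83.7 dBm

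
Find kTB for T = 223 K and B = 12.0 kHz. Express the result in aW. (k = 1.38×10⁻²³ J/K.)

36.9 aW

P_n = kTB = 1.38×10⁻²³ × 223 × 1.20×10⁴ = 3.69×10⁻¹⁷ W = 36.9 aW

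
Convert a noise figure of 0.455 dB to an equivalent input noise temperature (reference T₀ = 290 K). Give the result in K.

32.0 K

F = 10^(0.455/10) = 1.11045
T_e = (F − 1)·T₀ = (1.11045 − 1) × 290 = 32.0 K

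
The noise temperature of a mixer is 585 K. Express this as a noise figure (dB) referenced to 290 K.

4.80 dB

F = 1 + T_e/T₀ = 1 + 585/290 = 3.01724
NF = 10 log₁₀(3.01724) = 4.80 dB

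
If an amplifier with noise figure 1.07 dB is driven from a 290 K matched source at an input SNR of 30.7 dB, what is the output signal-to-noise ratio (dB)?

By definition F = SNR_in/SNR_out, so in dB: SNR_out = SNR_in − NF
SNR_out = 30.7 − 1.07 = 29.63 dB

29.63 dB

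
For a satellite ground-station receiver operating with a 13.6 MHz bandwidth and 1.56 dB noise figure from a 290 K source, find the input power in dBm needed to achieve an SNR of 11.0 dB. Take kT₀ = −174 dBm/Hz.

Sensitivity = −174 + 10 log₁₀(B) + NF + SNR_min
= −174 + 71.34 + 1.56 + 11.0
= −90.10 dBm → −90.1 dBm

−90.1 dBm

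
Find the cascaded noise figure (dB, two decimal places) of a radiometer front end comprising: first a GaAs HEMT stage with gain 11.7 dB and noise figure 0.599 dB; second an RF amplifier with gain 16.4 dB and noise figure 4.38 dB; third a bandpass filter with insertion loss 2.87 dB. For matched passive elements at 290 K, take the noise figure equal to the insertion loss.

Convert to linear (a loss of L dB is a gain of −L dB): F_i = 10^(NF_i/10), G_i = 10^(G_i,dB/10)
  Stage 1: F_1 = 10^(0.599/10) = 1.148, G_1 = 10^(11.7/10) = 14.79
  Stage 2: F_2 = 10^(4.38/10) = 2.742, G_2 = 10^(16.4/10) = 43.65
  Stage 3: F_3 = 10^(2.87/10) = 1.936, G_3 = 10^(−2.87/10) = 0.5164
Friis cascade:
  F = 1.148 + (2.742 − 1)/14.79 + (1.936 − 1)/645.7 = 1.267
NF = 10 log₁₀(1.267) = 1.03 dB

1.03 dB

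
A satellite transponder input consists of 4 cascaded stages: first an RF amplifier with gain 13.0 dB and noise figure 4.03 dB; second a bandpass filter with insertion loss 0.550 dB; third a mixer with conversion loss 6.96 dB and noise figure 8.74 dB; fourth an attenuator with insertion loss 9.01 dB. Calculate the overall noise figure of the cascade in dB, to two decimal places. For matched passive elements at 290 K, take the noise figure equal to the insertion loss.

6.88 dB

Convert to linear (a loss of L dB is a gain of −L dB): F_i = 10^(NF_i/10), G_i = 10^(G_i,dB/10)
  Stage 1: F_1 = 10^(4.03/10) = 2.529, G_1 = 10^(13.0/10) = 19.95
  Stage 2: F_2 = 10^(0.550/10) = 1.135, G_2 = 10^(−0.550/10) = 0.8810
  Stage 3: F_3 = 10^(8.74/10) = 7.482, G_3 = 10^(−6.96/10) = 0.2014
  Stage 4: F_4 = 10^(9.01/10) = 7.962, G_4 = 10^(−9.01/10) = 0.1256
Friis cascade:
  F = 2.529 + (1.135 − 1)/19.95 + (7.482 − 1)/17.58 + (7.962 − 1)/3.540 = 4.871
NF = 10 log₁₀(4.871) = 6.88 dB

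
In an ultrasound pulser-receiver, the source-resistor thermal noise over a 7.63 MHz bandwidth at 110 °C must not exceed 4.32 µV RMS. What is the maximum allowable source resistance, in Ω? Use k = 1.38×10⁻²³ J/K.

116 Ω

T = 110 °C + 273.15 = 383.15 K
Johnson–Nyquist: V_n = √(4kTRB) ⇒ R = V_n² / (4kTB)
4kTB = 4 × 1.38×10⁻²³ × 383.15 × 7.63×10⁶ = 1.61×10⁻¹³
R = (4.32×10⁻⁶)² / 1.61×10⁻¹³ = 1.16×10² Ω = 116 Ω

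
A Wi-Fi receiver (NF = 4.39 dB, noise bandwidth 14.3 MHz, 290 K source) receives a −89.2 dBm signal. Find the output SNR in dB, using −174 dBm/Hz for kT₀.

8.9 dB

Noise floor: N = −174 + 10 log₁₀(B) + NF
10 log₁₀(1.43×10⁷) = 71.55 dB
N = −174 + 71.55 + 4.39 = −98.06 dBm
SNR = P_sig − N = −89.2 − (−98.06) = 8.86 dB → 8.9 dB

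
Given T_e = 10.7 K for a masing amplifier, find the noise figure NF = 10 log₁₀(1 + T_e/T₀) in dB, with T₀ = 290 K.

F = 1 + T_e/T₀ = 1 + 10.7/290 = 1.0369
NF = 10 log₁₀(1.0369) = 0.157 dB

0.157 dB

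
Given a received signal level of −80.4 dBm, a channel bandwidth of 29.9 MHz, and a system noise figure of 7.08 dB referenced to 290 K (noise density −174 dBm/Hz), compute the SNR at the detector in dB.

11.8 dB

Noise floor: N = −174 + 10 log₁₀(B) + NF
10 log₁₀(2.99×10⁷) = 74.76 dB
N = −174 + 74.76 + 7.08 = −92.16 dBm
SNR = P_sig − N = −80.4 − (−92.16) = 11.76 dB → 11.8 dB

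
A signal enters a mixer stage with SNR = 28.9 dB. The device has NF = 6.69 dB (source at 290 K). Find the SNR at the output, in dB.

By definition F = SNR_in/SNR_out, so in dB: SNR_out = SNR_in − NF
SNR_out = 28.9 − 6.69 = 22.21 dB

22.21 dB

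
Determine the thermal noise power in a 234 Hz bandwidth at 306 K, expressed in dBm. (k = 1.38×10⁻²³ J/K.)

−150.1 dBm

P_n = kTB = 1.38×10⁻²³ × 306 × 2.34×10² = 9.88×10⁻¹⁹ W
In dBm: 10 log₁₀(9.88×10⁻¹⁹ / 10⁻³) = −150.1 dBm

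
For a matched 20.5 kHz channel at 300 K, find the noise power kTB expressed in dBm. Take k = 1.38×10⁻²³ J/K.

P_n = kTB = 1.38×10⁻²³ × 300 × 2.05×10⁴ = 8.49×10⁻¹⁷ W
In dBm: 10 log₁₀(8.49×10⁻¹⁷ / 10⁻³) = −130.7 dBm

−130.7 dBm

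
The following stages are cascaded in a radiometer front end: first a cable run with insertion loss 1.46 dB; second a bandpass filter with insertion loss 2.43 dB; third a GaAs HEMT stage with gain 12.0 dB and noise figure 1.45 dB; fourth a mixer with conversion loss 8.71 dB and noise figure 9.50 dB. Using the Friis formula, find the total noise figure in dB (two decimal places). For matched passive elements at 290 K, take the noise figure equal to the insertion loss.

Convert to linear (a loss of L dB is a gain of −L dB): F_i = 10^(NF_i/10), G_i = 10^(G_i,dB/10)
  Stage 1: F_1 = 10^(1.46/10) = 1.400, G_1 = 10^(−1.46/10) = 0.7145
  Stage 2: F_2 = 10^(2.43/10) = 1.750, G_2 = 10^(−2.43/10) = 0.5715
  Stage 3: F_3 = 10^(1.45/10) = 1.396, G_3 = 10^(12.0/10) = 15.85
  Stage 4: F_4 = 10^(9.50/10) = 8.913, G_4 = 10^(−8.71/10) = 0.1346
Friis cascade:
  F = 1.400 + (1.750 − 1)/0.7145 + (1.396 − 1)/0.4083 + (8.913 − 1)/6.471 = 4.642
NF = 10 log₁₀(4.642) = 6.67 dB

6.67 dB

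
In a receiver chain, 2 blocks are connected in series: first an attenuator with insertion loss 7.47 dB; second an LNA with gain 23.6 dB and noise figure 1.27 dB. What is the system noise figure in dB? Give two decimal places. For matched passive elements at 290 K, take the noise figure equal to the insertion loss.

Convert to linear (a loss of L dB is a gain of −L dB): F_i = 10^(NF_i/10), G_i = 10^(G_i,dB/10)
  Stage 1: F_1 = 10^(7.47/10) = 5.585, G_1 = 10^(−7.47/10) = 0.1791
  Stage 2: F_2 = 10^(1.27/10) = 1.340, G_2 = 10^(23.6/10) = 229.1
Friis cascade:
  F = 5.585 + (1.340 − 1)/0.1791 = 7.482
NF = 10 log₁₀(7.482) = 8.74 dB

8.74 dB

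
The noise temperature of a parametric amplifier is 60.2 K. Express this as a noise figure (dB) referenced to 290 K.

0.819 dB

F = 1 + T_e/T₀ = 1 + 60.2/290 = 1.20759
NF = 10 log₁₀(1.20759) = 0.819 dB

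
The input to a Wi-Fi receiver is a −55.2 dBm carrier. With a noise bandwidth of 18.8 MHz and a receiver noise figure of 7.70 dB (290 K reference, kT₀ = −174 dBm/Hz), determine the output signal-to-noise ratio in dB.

Noise floor: N = −174 + 10 log₁₀(B) + NF
10 log₁₀(1.88×10⁷) = 72.74 dB
N = −174 + 72.74 + 7.70 = −93.56 dBm
SNR = P_sig − N = −55.2 − (−93.56) = 38.36 dB → 38.4 dB

38.4 dB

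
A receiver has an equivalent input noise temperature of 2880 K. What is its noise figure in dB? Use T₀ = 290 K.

F = 1 + T_e/T₀ = 1 + 2880/290 = 10.931
NF = 10 log₁₀(10.931) = 10.39 dB

10.39 dB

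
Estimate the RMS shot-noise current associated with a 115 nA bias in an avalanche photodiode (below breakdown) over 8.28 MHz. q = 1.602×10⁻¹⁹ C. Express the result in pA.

552 pA

I_n = √(2qI·B)
2qI·B = 2 × 1.602×10⁻¹⁹ × 1.15×10⁻⁷ × 8.28×10⁶ = 3.05×10⁻¹⁹ A²
I_n = √(3.05×10⁻¹⁹) = 5.52×10⁻¹⁰ A = 552 pA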